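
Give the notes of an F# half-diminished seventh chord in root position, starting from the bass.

F#, A, C, E

F# half-diminished seventh is F#–A–C–E. Root position puts the root (F#) in the bass, with the remaining tones above: F#, A, C, E.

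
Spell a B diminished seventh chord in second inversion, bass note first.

F, Ab, B, D

B diminished seventh is B–D–F–Ab. Second inversion puts the fifth (F) in the bass, with the remaining tones above: F, Ab, B, D.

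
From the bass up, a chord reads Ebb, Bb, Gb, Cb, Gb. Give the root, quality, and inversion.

The pitch classes Ebb, Bb, Gb, Cb arrange in thirds as Cb–Ebb–Gb–Bb: a Cb minor-major seventh chord.
Ebb is the third of Cb minor-major seventh; third in the bass means first inversion (figured bass 6/5).

Cb minor-major seventh, first inversion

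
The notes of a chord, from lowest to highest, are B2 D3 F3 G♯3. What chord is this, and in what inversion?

Reducing to letter names: B, D, F, G#. These stack in thirds as G#–B–D–F — a G# diminished seventh chord.
B is the third of G# diminished seventh; third in the bass means first inversion (figured bass 6/5).

G# diminished seventh, first inversion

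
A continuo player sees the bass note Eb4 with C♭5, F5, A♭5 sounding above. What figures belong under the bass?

The notes Eb, Cb, F, Ab stack in thirds as F–Ab–Cb–Eb — an F half-diminished seventh chord. The bass Eb is the seventh, so this is third inversion: figured 4/2.

4/2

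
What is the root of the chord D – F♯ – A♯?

Reordering D, F#, A# into stacked thirds gives D–F#–A#; the bottom of that stack, D, is the root.

D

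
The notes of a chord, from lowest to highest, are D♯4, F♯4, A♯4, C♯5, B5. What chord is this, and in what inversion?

Reducing to letter names: D#, F#, A#, C#, B. These stack in thirds as B–D#–F#–A#–C# — a B major ninth chord.
The lowest note is D#, the third of the chord, so this is first inversion.

B major ninth, first inversion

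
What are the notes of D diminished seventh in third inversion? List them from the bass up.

Spelling D diminished seventh: D–F–Ab–Cb. In third inversion the seventh is bass, giving Cb, D, F, Ab from the bottom.

Cb, D, F, Ab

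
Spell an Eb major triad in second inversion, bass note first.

Spelling Eb major: Eb–G–Bb. In second inversion the fifth is bass, giving Bb, Eb, G from the bottom.

Bb, Eb, G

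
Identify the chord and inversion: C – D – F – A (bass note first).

D minor seventh, third inversion

The distinct note names are C, D, F, A. Stacked in thirds they read D–F–A–C, which is a minor seventh chord on D.
C is the seventh of D minor seventh; seventh in the bass means third inversion (figured bass 4/2).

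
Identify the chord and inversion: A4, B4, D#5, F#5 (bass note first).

Reducing to letter names: A, B, D#, F#. These stack in thirds as B–D#–F#–A — a B dominant seventh chord.
A is the seventh of B dominant seventh; seventh in the bass means third inversion (figured bass 4/2).

B dominant seventh, third inversion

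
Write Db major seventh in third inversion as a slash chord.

Dbmaj7/C

Third inversion of Db major seventh has the seventh (C) in the bass. As a slash chord: Dbmaj7/C.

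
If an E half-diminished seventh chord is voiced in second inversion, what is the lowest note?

E half-diminished seventh is E–G–Bb–D. Second inversion places the fifth in the bass: Bb.

Bb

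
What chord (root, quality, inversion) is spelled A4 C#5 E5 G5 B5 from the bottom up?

The distinct note names are A, C#, E, G, B. Stacked in thirds they read A–C#–E–G–B, which is a dominant ninth chord on A.
A is the root of A dominant ninth; root in the bass means root position.

A dominant ninth, root position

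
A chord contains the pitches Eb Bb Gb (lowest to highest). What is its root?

The distinct letter names are Eb, Bb, Gb. Arranged as a stack of thirds they read Eb–Gb–Bb, so Eb is the root (an Eb minor triad).

Eb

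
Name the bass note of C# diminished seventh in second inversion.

G

The fifth of C# diminished seventh (C#–E–G–Bb) is G; that is the bass in second inversion.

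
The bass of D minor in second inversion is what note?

In second inversion the fifth is lowest. For D minor (D–F–A) that is A.

A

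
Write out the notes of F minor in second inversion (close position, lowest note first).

The chord tones are F–Ab–C. With the fifth (C) lowest for second inversion: C, F, Ab.

C, F, Ab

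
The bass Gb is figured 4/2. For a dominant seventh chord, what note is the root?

The figures 4/2 mean the seventh of the chord is in the bass. If Gb is the seventh of a dominant seventh chord, the root is Ab (chord tones Ab–C–Eb–Gb).

Ab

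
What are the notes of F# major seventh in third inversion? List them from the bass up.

E#, F#, A#, C#

F# major seventh is F#–A#–C#–E#. Third inversion puts the seventh (E#) in the bass, with the remaining tones above: E#, F#, A#, C#.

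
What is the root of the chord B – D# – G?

B, D#, G are the tones of a G augmented triad (G–B–D#), making G the root.

G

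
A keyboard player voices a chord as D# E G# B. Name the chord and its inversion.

E major seventh, third inversion

The pitch classes D#, E, G#, B arrange in thirds as E–G#–B–D#: an E major seventh chord.
D# is the seventh of E major seventh; seventh in the bass means third inversion (figured bass 4/2).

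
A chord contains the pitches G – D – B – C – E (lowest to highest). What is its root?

The distinct letter names are G, D, B, C, E. Arranged as a stack of thirds they read C–E–G–B–D, so C is the root (a C major ninth chord).

C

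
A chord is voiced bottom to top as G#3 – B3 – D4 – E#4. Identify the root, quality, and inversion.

E# diminished seventh, first inversion

The distinct note names are G#, B, D, E#. Stacked in thirds they read E#–G#–B–D, which is a diminished seventh chord on E#.
G# is the third of E# diminished seventh; third in the bass means first inversion (figured bass 6/5).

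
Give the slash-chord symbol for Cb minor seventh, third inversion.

Cbm7/Bbb

Third inversion of Cb minor seventh has the seventh (Bbb) in the bass. As a slash chord: Cbm7/Bbb.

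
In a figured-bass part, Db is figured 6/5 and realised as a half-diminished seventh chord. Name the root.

Bb

The figures 6/5 mean the third of the chord is in the bass. If Db is the third of a half-diminished seventh chord, the root is Bb (chord tones Bb–Db–Fb–Ab).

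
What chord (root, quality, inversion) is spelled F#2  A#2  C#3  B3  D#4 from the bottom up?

B major ninth, second inversion

The distinct note names are F#, A#, C#, B, D#. Stacked in thirds they read B–D#–F#–A#–C#, which is a major ninth chord on B.
The lowest note is F#, the fifth of the chord, so this is second inversion.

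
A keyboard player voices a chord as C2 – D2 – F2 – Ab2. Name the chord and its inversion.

Reducing to letter names: C, D, F, Ab. These stack in thirds as D–F–Ab–C — a D half-diminished seventh chord.
C is the seventh of D half-diminished seventh; seventh in the bass means third inversion (figured bass 4/2).

D half-diminished seventh, third inversion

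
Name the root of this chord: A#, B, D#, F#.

Reordering A#, B, D#, F# into stacked thirds gives B–D#–F#–A#; the bottom of that stack, B, is the root.

B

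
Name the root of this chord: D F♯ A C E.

The distinct letter names are D, F#, A, C, E. Arranged as a stack of thirds they read D–F#–A–C–E, so D is the root (a D dominant ninth chord).

D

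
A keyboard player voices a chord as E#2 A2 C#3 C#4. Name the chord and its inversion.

A augmented, second inversion

The pitch classes E#, A, C# arrange in thirds as A–C#–E#: an A augmented triad.
The lowest note is E#, the fifth of the chord, so this is second inversion (figured bass 6/4).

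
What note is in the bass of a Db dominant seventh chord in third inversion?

Cb

The seventh of Db dominant seventh (Db–F–Ab–Cb) is Cb; that is the bass in third inversion.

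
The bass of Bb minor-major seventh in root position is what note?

Bb

Bb minor-major seventh is Bb–Db–F–A. Root position places the root in the bass: Bb.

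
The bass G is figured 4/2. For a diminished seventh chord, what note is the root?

A#

The figures 4/2 mean the seventh of the chord is in the bass. If G is the seventh of a diminished seventh chord, the root is A# (chord tones A#–C#–E–G).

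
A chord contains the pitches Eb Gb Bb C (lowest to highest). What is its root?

Eb, Gb, Bb, C are the tones of a C half-diminished seventh chord (C–Eb–Gb–Bb), making C the root.

C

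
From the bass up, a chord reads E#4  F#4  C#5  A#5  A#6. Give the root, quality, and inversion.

F# major seventh, third inversion

Reducing to letter names: E#, F#, C#, A#. These stack in thirds as F#–A#–C#–E# — an F# major seventh chord.
The lowest note is E#, the seventh of the chord, so this is third inversion (figured bass 4/2).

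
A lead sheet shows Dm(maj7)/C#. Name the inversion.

Dm(maj7)/C# means D minor-major seventh with C# in the bass. C# is the seventh of D minor-major seventh (D–F–A–C#), so this is third inversion.

third inversion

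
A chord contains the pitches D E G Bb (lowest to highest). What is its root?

The distinct letter names are D, E, G, Bb. Arranged as a stack of thirds they read E–G–Bb–D, so E is the root (an E half-diminished seventh chord).

E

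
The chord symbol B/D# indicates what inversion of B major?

first inversion

B/D# means B major with D# in the bass. D# is the third of B major (B–D#–F#), so this is first inversion.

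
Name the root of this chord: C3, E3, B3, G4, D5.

C

C, E, B, G, D are the tones of a C major ninth chord (C–E–G–B–D), making C the root.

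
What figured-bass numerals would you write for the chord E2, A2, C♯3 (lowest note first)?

The notes E, A, C# stack in thirds as A–C#–E — an A major triad. The bass E is the fifth, so this is second inversion: figured 6/4.

6/4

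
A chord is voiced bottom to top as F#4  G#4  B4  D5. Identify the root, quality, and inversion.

G# half-diminished seventh, third inversion

The pitch classes F#, G#, B, D arrange in thirds as G#–B–D–F#: a G# half-diminished seventh chord.
With the seventh (F#) in the bass, the chord is in third inversion (figured bass 4/2).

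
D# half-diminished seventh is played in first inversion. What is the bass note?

F#

D# half-diminished seventh is D#–F#–A–C#. First inversion places the third in the bass: F#.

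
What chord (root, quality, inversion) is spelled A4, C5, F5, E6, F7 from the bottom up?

The distinct note names are A, C, F, E. Stacked in thirds they read F–A–C–E, which is a major seventh chord on F.
The lowest note is A, the third of the chord, so this is first inversion (figured bass 6/5).

F major seventh, first inversion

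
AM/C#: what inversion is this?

AM/C# means A major with C# in the bass. C# is the third of A major (A–C#–E), so this is first inversion.

first inversion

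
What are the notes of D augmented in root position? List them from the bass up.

The chord tones are D–F#–A#. With the root (D) lowest for root position: D, F#, A#.

D, F#, A#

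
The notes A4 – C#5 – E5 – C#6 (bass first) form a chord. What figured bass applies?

5/3

The notes A, C#, E stack in thirds as A–C#–E — an A major triad. The bass A is the root, so this is root position: figured 5/3.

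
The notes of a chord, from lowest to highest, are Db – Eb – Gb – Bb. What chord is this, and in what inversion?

The pitch classes Db, Eb, Gb, Bb arrange in thirds as Eb–Gb–Bb–Db: an Eb minor seventh chord.
The lowest note is Db, the seventh of the chord, so this is third inversion (figured bass 4/2).

Eb minor seventh, third inversion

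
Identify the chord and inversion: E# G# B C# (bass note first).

C# dominant seventh, first inversion

The pitch classes E#, G#, B, C# arrange in thirds as C#–E#–G#–B: a C# dominant seventh chord.
E# is the third of C# dominant seventh; third in the bass means first inversion (figured bass 6/5).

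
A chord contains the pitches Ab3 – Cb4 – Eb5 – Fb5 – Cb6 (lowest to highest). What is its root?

Fb

Ab, Cb, Eb, Fb are the tones of an Fb major seventh chord (Fb–Ab–Cb–Eb), making Fb the root.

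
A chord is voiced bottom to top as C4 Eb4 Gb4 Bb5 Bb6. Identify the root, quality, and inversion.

The distinct note names are C, Eb, Gb, Bb. Stacked in thirds they read C–Eb–Gb–Bb, which is a half-diminished seventh chord on C.
The lowest note is C, the root of the chord, so this is root position (figured bass 7).

C half-diminished seventh, root position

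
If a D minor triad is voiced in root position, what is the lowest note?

The root of D minor (D–F–A) is D; that is the bass in root position.

D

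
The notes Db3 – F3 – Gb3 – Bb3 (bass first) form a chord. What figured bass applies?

The notes Db, F, Gb, Bb stack in thirds as Gb–Bb–Db–F — a Gb major seventh chord. The bass Db is the fifth, so this is second inversion: figured 4/3.

4/3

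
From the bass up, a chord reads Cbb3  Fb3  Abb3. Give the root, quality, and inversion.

The pitch classes Cbb, Fb, Abb arrange in thirds as Fb–Abb–Cbb: an Fb diminished triad.
With the fifth (Cbb) in the bass, the chord is in second inversion (figured bass 6/4).

Fb diminished, second inversion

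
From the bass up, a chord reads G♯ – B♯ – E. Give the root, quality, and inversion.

The distinct note names are G#, B#, E. Stacked in thirds they read E–G#–B#, which is an augmented triad on E.
G# is the third of E augmented; third in the bass means first inversion (figured bass 6).

E augmented, first inversion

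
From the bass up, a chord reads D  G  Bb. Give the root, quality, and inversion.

Reducing to letter names: D, G, Bb. These stack in thirds as G–Bb–D — a G minor triad.
D is the fifth of G minor; fifth in the bass means second inversion (figured bass 6/4).

G minor, second inversion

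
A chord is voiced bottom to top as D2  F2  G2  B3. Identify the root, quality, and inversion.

G dominant seventh, second inversion

The pitch classes D, F, G, B arrange in thirds as G–B–D–F: a G dominant seventh chord.
D is the fifth of G dominant seventh; fifth in the bass means second inversion (figured bass 4/3).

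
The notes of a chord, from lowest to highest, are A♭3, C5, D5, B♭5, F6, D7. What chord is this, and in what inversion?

Reducing to letter names: Ab, C, D, Bb, F. These stack in thirds as Bb–D–F–Ab–C — a Bb dominant ninth chord.
Ab is the seventh of Bb dominant ninth; seventh in the bass means third inversion.

Bb dominant ninth, third inversion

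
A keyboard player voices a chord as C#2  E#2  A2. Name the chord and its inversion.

The distinct note names are C#, E#, A. Stacked in thirds they read A–C#–E#, which is an augmented triad on A.
C# is the third of A augmented; third in the bass means first inversion (figured bass 6).

A augmented, first inversion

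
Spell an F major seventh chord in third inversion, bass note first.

The chord tones are F–A–C–E. With the seventh (E) lowest for third inversion: E, F, A, C.

E, F, A, C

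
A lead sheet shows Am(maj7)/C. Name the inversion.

Am(maj7)/C means A minor-major seventh with C in the bass. C is the third of A minor-major seventh (A–C–E–G#), so this is first inversion.

first inversion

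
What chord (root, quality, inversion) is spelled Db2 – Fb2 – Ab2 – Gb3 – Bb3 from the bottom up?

The distinct note names are Db, Fb, Ab, Gb, Bb. Stacked in thirds they read Gb–Bb–Db–Fb–Ab, which is a dominant ninth chord on Gb.
The lowest note is Db, the fifth of the chord, so this is second inversion.

Gb dominant ninth, second inversion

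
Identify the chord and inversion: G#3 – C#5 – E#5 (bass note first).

C# major, second inversion

The pitch classes G#, C#, E# arrange in thirds as C#–E#–G#: a C# major triad.
The lowest note is G#, the fifth of the chord, so this is second inversion (figured bass 6/4).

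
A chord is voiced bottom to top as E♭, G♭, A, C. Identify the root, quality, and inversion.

The distinct note names are Eb, Gb, A, C. Stacked in thirds they read A–C–Eb–Gb, which is a diminished seventh chord on A.
Eb is the fifth of A diminished seventh; fifth in the bass means second inversion (figured bass 4/3).

A diminished seventh, second inversion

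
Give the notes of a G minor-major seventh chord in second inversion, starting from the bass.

D, F#, G, Bb

Spelling G minor-major seventh: G–Bb–D–F#. In second inversion the fifth is bass, giving D, F#, G, Bb from the bottom.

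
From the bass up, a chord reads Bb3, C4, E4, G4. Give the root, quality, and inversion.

The pitch classes Bb, C, E, G arrange in thirds as C–E–G–Bb: a C dominant seventh chord.
The lowest note is Bb, the seventh of the chord, so this is third inversion (figured bass 4/2).

C dominant seventh, third inversion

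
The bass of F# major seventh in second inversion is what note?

C#

The fifth of F# major seventh (F#–A#–C#–E#) is C#; that is the bass in second inversion.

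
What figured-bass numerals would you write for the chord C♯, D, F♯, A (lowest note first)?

4/2

The notes C#, D, F#, A stack in thirds as D–F#–A–C# — a D major seventh chord. The bass C# is the seventh, so this is third inversion: figured 4/2.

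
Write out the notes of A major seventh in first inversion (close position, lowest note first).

The chord tones are A–C#–E–G#. With the third (C#) lowest for first inversion: C#, E, G#, A.

C#, E, G#, A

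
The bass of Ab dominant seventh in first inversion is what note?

C

Ab dominant seventh is Ab–C–Eb–Gb. First inversion places the third in the bass: C.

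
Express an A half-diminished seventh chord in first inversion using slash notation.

First inversion of A half-diminished seventh has the third (C) in the bass. As a slash chord: Aø7/C.

Aø7/C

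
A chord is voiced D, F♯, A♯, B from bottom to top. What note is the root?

B

D, F#, A#, B are the tones of a B minor-major seventh chord (B–D–F#–A#), making B the root.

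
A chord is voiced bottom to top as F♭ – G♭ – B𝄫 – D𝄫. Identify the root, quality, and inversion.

Gb half-diminished seventh, third inversion

The distinct note names are Fb, Gb, Bbb, Dbb. Stacked in thirds they read Gb–Bbb–Dbb–Fb, which is a half-diminished seventh chord on Gb.
With the seventh (Fb) in the bass, the chord is in third inversion (figured bass 4/2).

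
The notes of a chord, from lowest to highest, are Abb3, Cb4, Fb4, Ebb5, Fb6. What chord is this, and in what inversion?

Reducing to letter names: Abb, Cb, Fb, Ebb. These stack in thirds as Fb–Abb–Cb–Ebb — an Fb minor seventh chord.
Abb is the third of Fb minor seventh; third in the bass means first inversion (figured bass 6/5).

Fb minor seventh, first inversion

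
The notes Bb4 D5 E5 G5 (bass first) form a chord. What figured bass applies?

4/3

The notes Bb, D, E, G stack in thirds as E–G–Bb–D — an E half-diminished seventh chord. The bass Bb is the fifth, so this is second inversion: figured 4/3.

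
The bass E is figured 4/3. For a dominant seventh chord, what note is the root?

The figures 4/3 mean the fifth of the chord is in the bass. If E is the fifth of a dominant seventh chord, the root is A (chord tones A–C#–E–G).

A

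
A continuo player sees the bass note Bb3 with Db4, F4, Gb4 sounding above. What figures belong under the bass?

The notes Bb, Db, F, Gb stack in thirds as Gb–Bb–Db–F — a Gb major seventh chord. The bass Bb is the third, so this is first inversion: figured 6/5.

6/5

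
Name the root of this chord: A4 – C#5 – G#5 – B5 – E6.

The distinct letter names are A, C#, G#, B, E. Arranged as a stack of thirds they read A–C#–E–G#–B, so A is the root (an A major ninth chord).

A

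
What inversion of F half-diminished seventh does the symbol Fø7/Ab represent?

Fø7/Ab means F half-diminished seventh with Ab in the bass. Ab is the third of F half-diminished seventh (F–Ab–Cb–Eb), so this is first inversion.

first inversion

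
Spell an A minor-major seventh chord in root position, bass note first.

A minor-major seventh is A–C–E–G#. Root position puts the root (A) in the bass, with the remaining tones above: A, C, E, G#.

A, C, E, G#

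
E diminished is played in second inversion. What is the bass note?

Bb

In second inversion the fifth is lowest. For E diminished (E–G–Bb) that is Bb.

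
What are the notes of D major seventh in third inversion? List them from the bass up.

D major seventh is D–F#–A–C#. Third inversion puts the seventh (C#) in the bass, with the remaining tones above: C#, D, F#, A.

C#, D, F#, A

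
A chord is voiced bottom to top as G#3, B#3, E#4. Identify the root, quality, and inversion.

E# minor, first inversion

Reducing to letter names: G#, B#, E#. These stack in thirds as E#–G#–B# — an E# minor triad.
G# is the third of E# minor; third in the bass means first inversion (figured bass 6).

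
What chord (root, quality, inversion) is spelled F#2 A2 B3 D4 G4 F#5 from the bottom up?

The pitch classes F#, A, B, D, G arrange in thirds as G–B–D–F#–A: a G major ninth chord.
The lowest note is F#, the seventh of the chord, so this is third inversion.

G major ninth, third inversion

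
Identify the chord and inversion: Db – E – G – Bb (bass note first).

E diminished seventh, third inversion

The distinct note names are Db, E, G, Bb. Stacked in thirds they read E–G–Bb–Db, which is a diminished seventh chord on E.
With the seventh (Db) in the bass, the chord is in third inversion (figured bass 4/2).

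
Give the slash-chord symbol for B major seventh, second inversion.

Second inversion of B major seventh has the fifth (F#) in the bass. As a slash chord: Bmaj7/F#.

Bmaj7/F#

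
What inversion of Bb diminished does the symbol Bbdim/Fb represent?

Bbdim/Fb means Bb diminished with Fb in the bass. Fb is the fifth of Bb diminished (Bb–Db–Fb), so this is second inversion.

second inversion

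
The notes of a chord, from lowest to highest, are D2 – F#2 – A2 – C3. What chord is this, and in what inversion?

D dominant seventh, root position

Reducing to letter names: D, F#, A, C. These stack in thirds as D–F#–A–C — a D dominant seventh chord.
With the root (D) in the bass, the chord is in root position (figured bass 7).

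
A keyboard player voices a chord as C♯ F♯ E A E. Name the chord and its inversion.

F# minor seventh, second inversion

The pitch classes C#, F#, E, A arrange in thirds as F#–A–C#–E: an F# minor seventh chord.
The lowest note is C#, the fifth of the chord, so this is second inversion (figured bass 4/3).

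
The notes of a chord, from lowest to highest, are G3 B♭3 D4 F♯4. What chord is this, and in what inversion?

G minor-major seventh, root position

The pitch classes G, Bb, D, F# arrange in thirds as G–Bb–D–F#: a G minor-major seventh chord.
The lowest note is G, the root of the chord, so this is root position (figured bass 7).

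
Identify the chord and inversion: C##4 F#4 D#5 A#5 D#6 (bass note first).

The pitch classes C##, F#, D#, A# arrange in thirds as D#–F#–A#–C##: a D# minor-major seventh chord.
With the seventh (C##) in the bass, the chord is in third inversion (figured bass 4/2).

D# minor-major seventh, third inversion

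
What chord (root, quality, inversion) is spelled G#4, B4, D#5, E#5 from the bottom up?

E# half-diminished seventh, first inversion

The distinct note names are G#, B, D#, E#. Stacked in thirds they read E#–G#–B–D#, which is a half-diminished seventh chord on E#.
The lowest note is G#, the third of the chord, so this is first inversion (figured bass 6/5).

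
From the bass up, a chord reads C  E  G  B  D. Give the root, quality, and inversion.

The distinct note names are C, E, G, B, D. Stacked in thirds they read C–E–G–B–D, which is a major ninth chord on C.
With the root (C) in the bass, the chord is in root position.

C major ninth, root position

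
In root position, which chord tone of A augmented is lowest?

A augmented is A–C#–E#. Root position places the root in the bass: A.

A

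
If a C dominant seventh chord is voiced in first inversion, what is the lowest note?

The third of C dominant seventh (C–E–G–Bb) is E; that is the bass in first inversion.

E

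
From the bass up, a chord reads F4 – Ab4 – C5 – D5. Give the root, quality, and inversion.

Reducing to letter names: F, Ab, C, D. These stack in thirds as D–F–Ab–C — a D half-diminished seventh chord.
The lowest note is F, the third of the chord, so this is first inversion (figured bass 6/5).

D half-diminished seventh, first inversion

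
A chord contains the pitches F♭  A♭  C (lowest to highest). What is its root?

Fb

Reordering Fb, Ab, C into stacked thirds gives Fb–Ab–C; the bottom of that stack, Fb, is the root.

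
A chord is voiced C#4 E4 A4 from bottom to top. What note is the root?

A

Reordering C#, E, A into stacked thirds gives A–C#–E; the bottom of that stack, A, is the root.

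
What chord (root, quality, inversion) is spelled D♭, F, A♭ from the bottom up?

Reducing to letter names: Db, F, Ab. These stack in thirds as Db–F–Ab — a Db major triad.
The lowest note is Db, the root of the chord, so this is root position (figured bass 5/3).

Db major, root position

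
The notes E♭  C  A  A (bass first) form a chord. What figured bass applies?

6/4

The notes Eb, C, A stack in thirds as A–C–Eb — an A diminished triad. The bass Eb is the fifth, so this is second inversion: figured 6/4.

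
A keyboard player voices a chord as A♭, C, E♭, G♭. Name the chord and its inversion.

The pitch classes Ab, C, Eb, Gb arrange in thirds as Ab–C–Eb–Gb: an Ab dominant seventh chord.
Ab is the root of Ab dominant seventh; root in the bass means root position (figured bass 7).

Ab dominant seventh, root position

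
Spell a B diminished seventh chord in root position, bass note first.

B diminished seventh is B–D–F–Ab. Root position puts the root (B) in the bass, with the remaining tones above: B, D, F, Ab.

B, D, F, Ab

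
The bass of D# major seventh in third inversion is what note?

C##

In third inversion the seventh is lowest. For D# major seventh (D#–F##–A#–C##) that is C##.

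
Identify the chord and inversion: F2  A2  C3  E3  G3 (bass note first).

Reducing to letter names: F, A, C, E, G. These stack in thirds as F–A–C–E–G — an F major ninth chord.
F is the root of F major ninth; root in the bass means root position.

F major ninth, root position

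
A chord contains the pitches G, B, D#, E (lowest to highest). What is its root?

The distinct letter names are G, B, D#, E. Arranged as a stack of thirds they read E–G–B–D#, so E is the root (an E minor-major seventh chord).

E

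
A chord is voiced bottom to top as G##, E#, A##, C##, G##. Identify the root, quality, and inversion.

The pitch classes G##, E#, A##, C## arrange in thirds as A##–C##–E#–G##: an A## half-diminished seventh chord.
G## is the seventh of A## half-diminished seventh; seventh in the bass means third inversion (figured bass 4/2).

A## half-diminished seventh, third inversion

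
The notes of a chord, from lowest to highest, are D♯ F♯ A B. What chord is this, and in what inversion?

Reducing to letter names: D#, F#, A, B. These stack in thirds as B–D#–F#–A — a B dominant seventh chord.
D# is the third of B dominant seventh; third in the bass means first inversion (figured bass 6/5).

B dominant seventh, first inversion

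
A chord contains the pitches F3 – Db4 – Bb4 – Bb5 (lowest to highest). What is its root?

Bb

F, Db, Bb are the tones of a Bb minor triad (Bb–Db–F), making Bb the root.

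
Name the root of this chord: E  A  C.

A

E, A, C are the tones of an A minor triad (A–C–E), making A the root.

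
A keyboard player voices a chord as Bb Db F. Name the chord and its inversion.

Bb minor, root position

Reducing to letter names: Bb, Db, F. These stack in thirds as Bb–Db–F — a Bb minor triad.
Bb is the root of Bb minor; root in the bass means root position (figured bass 5/3).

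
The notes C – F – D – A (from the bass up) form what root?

D

Reordering C, F, D, A into stacked thirds gives D–F–A–C; the bottom of that stack, D, is the root.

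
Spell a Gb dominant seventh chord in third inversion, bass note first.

Fb, Gb, Bb, Db

The chord tones are Gb–Bb–Db–Fb. With the seventh (Fb) lowest for third inversion: Fb, Gb, Bb, Db.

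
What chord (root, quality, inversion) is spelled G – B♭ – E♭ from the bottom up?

Eb major, first inversion

Reducing to letter names: G, Bb, Eb. These stack in thirds as Eb–G–Bb — an Eb major triad.
With the third (G) in the bass, the chord is in first inversion (figured bass 6).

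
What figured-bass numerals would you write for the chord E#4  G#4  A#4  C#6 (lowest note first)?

4/3

The notes E#, G#, A#, C# stack in thirds as A#–C#–E#–G# — an A# minor seventh chord. The bass E# is the fifth, so this is second inversion: figured 4/3.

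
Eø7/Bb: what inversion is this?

Eø7/Bb means E half-diminished seventh with Bb in the bass. Bb is the fifth of E half-diminished seventh (E–G–Bb–D), so this is second inversion.

second inversion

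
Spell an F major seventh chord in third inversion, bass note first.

E, F, A, C

F major seventh is F–A–C–E. Third inversion puts the seventh (E) in the bass, with the remaining tones above: E, F, A, C.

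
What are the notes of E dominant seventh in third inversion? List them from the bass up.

Spelling E dominant seventh: E–G#–B–D. In third inversion the seventh is bass, giving D, E, G#, B from the bottom.

D, E, G#, B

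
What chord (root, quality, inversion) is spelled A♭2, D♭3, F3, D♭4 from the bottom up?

Db major, second inversion

Reducing to letter names: Ab, Db, F. These stack in thirds as Db–F–Ab — a Db major triad.
The lowest note is Ab, the fifth of the chord, so this is second inversion (figured bass 6/4).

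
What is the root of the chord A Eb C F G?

Reordering A, Eb, C, F, G into stacked thirds gives F–A–C–Eb–G; the bottom of that stack, F, is the root.

F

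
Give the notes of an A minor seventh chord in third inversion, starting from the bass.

Spelling A minor seventh: A–C–E–G. In third inversion the seventh is bass, giving G, A, C, E from the bottom.

G, A, C, E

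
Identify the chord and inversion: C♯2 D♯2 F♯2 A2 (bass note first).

D# half-diminished seventh, third inversion

The distinct note names are C#, D#, F#, A. Stacked in thirds they read D#–F#–A–C#, which is a half-diminished seventh chord on D#.
C# is the seventh of D# half-diminished seventh; seventh in the bass means third inversion (figured bass 4/2).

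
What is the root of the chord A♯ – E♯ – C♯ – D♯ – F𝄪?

A#, E#, C#, D#, F## are the tones of a D# dominant ninth chord (D#–F##–A#–C#–E#), making D# the root.

D#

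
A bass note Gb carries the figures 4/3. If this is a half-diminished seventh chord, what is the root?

The figures 4/3 mean the fifth of the chord is in the bass. If Gb is the fifth of a half-diminished seventh chord, the root is C (chord tones C–Eb–Gb–Bb).

C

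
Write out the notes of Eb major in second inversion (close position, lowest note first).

Spelling Eb major: Eb–G–Bb. In second inversion the fifth is bass, giving Bb, Eb, G from the bottom.

Bb, Eb, G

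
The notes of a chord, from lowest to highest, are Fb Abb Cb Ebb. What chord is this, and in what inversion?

The distinct note names are Fb, Abb, Cb, Ebb. Stacked in thirds they read Fb–Abb–Cb–Ebb, which is a minor seventh chord on Fb.
The lowest note is Fb, the root of the chord, so this is root position (figured bass 7).

Fb minor seventh, root position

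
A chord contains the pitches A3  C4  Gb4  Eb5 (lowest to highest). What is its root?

A

A, C, Gb, Eb are the tones of an A diminished seventh chord (A–C–Eb–Gb), making A the root.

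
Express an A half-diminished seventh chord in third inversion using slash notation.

Third inversion of A half-diminished seventh has the seventh (G) in the bass. As a slash chord: Aø7/G.

Aø7/G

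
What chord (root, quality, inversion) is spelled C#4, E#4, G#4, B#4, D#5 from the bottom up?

C# major ninth, root position

Reducing to letter names: C#, E#, G#, B#, D#. These stack in thirds as C#–E#–G#–B#–D# — a C# major ninth chord.
With the root (C#) in the bass, the chord is in root position.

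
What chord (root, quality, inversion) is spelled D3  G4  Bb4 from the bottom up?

G minor, second inversion

The distinct note names are D, G, Bb. Stacked in thirds they read G–Bb–D, which is a minor triad on G.
With the fifth (D) in the bass, the chord is in second inversion (figured bass 6/4).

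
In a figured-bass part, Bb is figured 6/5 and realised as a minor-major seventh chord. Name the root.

The figures 6/5 mean the third of the chord is in the bass. If Bb is the third of a minor-major seventh chord, the root is G (chord tones G–Bb–D–F#).

G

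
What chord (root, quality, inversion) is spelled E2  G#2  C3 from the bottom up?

The pitch classes E, G#, C arrange in thirds as C–E–G#: a C augmented triad.
E is the third of C augmented; third in the bass means first inversion (figured bass 6).

C augmented, first inversion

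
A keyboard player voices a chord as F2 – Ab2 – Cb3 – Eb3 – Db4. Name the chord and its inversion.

The pitch classes F, Ab, Cb, Eb, Db arrange in thirds as Db–F–Ab–Cb–Eb: a Db dominant ninth chord.
F is the third of Db dominant ninth; third in the bass means first inversion.

Db dominant ninth, first inversion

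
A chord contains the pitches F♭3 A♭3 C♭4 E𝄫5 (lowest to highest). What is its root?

Fb

Reordering Fb, Ab, Cb, Ebb into stacked thirds gives Fb–Ab–Cb–Ebb; the bottom of that stack, Fb, is the root.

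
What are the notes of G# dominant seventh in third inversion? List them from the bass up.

F#, G#, B#, D#

The chord tones are G#–B#–D#–F#. With the seventh (F#) lowest for third inversion: F#, G#, B#, D#.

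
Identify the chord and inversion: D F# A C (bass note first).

D dominant seventh, root position

The pitch classes D, F#, A, C arrange in thirds as D–F#–A–C: a D dominant seventh chord.
The lowest note is D, the root of the chord, so this is root position (figured bass 7).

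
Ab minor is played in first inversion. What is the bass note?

Cb

The third of Ab minor (Ab–Cb–Eb) is Cb; that is the bass in first inversion.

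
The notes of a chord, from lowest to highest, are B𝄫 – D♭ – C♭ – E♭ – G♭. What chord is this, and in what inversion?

The distinct note names are Bbb, Db, Cb, Eb, Gb. Stacked in thirds they read Cb–Eb–Gb–Bbb–Db, which is a dominant ninth chord on Cb.
With the seventh (Bbb) in the bass, the chord is in third inversion.

Cb dominant ninth, third inversion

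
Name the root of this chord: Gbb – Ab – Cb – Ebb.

Gbb, Ab, Cb, Ebb are the tones of an Ab diminished seventh chord (Ab–Cb–Ebb–Gbb), making Ab the root.

Ab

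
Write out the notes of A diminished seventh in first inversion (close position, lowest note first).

Spelling A diminished seventh: A–C–Eb–Gb. In first inversion the third is bass, giving C, Eb, Gb, A from the bottom.

C, Eb, Gb, A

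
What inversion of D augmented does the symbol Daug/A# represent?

second inversion

Daug/A# means D augmented with A# in the bass. A# is the fifth of D augmented (D–F#–A#), so this is second inversion.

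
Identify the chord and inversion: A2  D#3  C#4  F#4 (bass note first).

The distinct note names are A, D#, C#, F#. Stacked in thirds they read D#–F#–A–C#, which is a half-diminished seventh chord on D#.
A is the fifth of D# half-diminished seventh; fifth in the bass means second inversion (figured bass 4/3).

D# half-diminished seventh, second inversion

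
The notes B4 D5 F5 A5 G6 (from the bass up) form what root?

G

The distinct letter names are B, D, F, A, G. Arranged as a stack of thirds they read G–B–D–F–A, so G is the root (a G dominant ninth chord).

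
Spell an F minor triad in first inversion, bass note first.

F minor is F–Ab–C. First inversion puts the third (Ab) in the bass, with the remaining tones above: Ab, C, F.

Ab, C, F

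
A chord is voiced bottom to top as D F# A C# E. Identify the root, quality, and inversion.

D major ninth, root position

The pitch classes D, F#, A, C#, E arrange in thirds as D–F#–A–C#–E: a D major ninth chord.
The lowest note is D, the root of the chord, so this is root position.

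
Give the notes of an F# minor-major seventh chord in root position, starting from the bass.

F#, A, C#, E#

Spelling F# minor-major seventh: F#–A–C#–E#. In root position the root is bass, giving F#, A, C#, E# from the bottom.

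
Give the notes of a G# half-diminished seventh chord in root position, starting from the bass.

G#, B, D, F#

Spelling G# half-diminished seventh: G#–B–D–F#. In root position the root is bass, giving G#, B, D, F# from the bottom.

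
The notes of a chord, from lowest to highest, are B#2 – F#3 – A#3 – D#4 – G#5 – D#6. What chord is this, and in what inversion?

The distinct note names are B#, F#, A#, D#, G#. Stacked in thirds they read G#–B#–D#–F#–A#, which is a dominant ninth chord on G#.
With the third (B#) in the bass, the chord is in first inversion.

G# dominant ninth, first inversion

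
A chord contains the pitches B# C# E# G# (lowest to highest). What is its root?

The distinct letter names are B#, C#, E#, G#. Arranged as a stack of thirds they read C#–E#–G#–B#, so C# is the root (a C# major seventh chord).

C#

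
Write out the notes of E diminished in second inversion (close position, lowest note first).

The chord tones are E–G–Bb. With the fifth (Bb) lowest for second inversion: Bb, E, G.

Bb, E, G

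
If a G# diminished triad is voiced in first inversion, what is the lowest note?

G# diminished is G#–B–D. First inversion places the third in the bass: B.

B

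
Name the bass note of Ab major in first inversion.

In first inversion the third is lowest. For Ab major (Ab–C–Eb) that is C.

C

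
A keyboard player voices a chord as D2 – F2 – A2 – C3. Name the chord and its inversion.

D minor seventh, root position

Reducing to letter names: D, F, A, C. These stack in thirds as D–F–A–C — a D minor seventh chord.
The lowest note is D, the root of the chord, so this is root position (figured bass 7).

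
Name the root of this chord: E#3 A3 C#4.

A

Reordering E#, A, C# into stacked thirds gives A–C#–E#; the bottom of that stack, A, is the root.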